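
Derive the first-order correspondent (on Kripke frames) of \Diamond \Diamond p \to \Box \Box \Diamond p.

This is a Sahlqvist (Geach-type) schema ◇^2□^0p → □^2◇^1p.
Minimal-valuation argument: fix x; take any y with xR^2y and any z with xR^2z. Set V(p) to the set of worlds R-reachable from y in exactly 0 steps. Then □^0p holds at y, so the antecedent holds at x; validity forces ◇^1p at z, giving a w with zR^1w and yR^0w.
First-order correspondent: \forall x \forall y \forall z ((x R^2 y \wedge x R^2 z) \to \exists w (y = w \wedge zRw)).

\forall x \forall y \forall z ((x R^2 y \wedge x R^2 z) \to \exists w (y = w \wedge zRw))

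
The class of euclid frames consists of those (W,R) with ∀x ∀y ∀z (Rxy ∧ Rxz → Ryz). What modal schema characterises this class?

This is the Euclidean property; the standard corresponding axiom is 5: ◇r → □◇r.

◇r → □◇r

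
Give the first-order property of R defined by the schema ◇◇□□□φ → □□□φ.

∀x ∀y ∀z ((xR²y ∧ xR³z) → ∃w (yR³w ∧ z = w))

This is a Sahlqvist (Geach-type) schema ◇^2□^3φ → □^3◇^0φ.
First-order correspondent: ∀x ∀y ∀z ((xR²y ∧ xR³z) → ∃w (yR³w ∧ z = w)).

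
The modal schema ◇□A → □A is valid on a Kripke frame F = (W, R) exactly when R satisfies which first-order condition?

the Euclidean property: ∀x ∀y ∀z (Rxy ∧ Rxz → Ryz)

This schema is equivalent to the 5 axiom ◇A → □◇A.
Its frame correspondent is the Euclidean property — ∀x ∀y ∀z (Rxy ∧ Rxz → Ryz).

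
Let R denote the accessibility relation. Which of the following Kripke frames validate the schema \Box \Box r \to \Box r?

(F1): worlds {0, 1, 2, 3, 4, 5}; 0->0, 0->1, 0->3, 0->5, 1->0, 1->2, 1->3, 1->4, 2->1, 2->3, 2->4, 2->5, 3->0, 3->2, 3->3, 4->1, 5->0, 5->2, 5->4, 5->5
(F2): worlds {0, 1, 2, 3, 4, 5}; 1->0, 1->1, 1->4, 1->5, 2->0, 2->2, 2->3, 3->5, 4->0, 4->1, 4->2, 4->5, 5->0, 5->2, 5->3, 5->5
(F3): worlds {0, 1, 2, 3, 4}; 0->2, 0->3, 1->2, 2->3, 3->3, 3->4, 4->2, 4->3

Frame correspondent (Sahlqvist): \forall x \forall y (Rxy \to \exists z (Rxz \wedge Rzy)) — i.e. density.
(F1): fails — R41 but no z with R4z and Rz1.
(F2): ✓.
(F3): fails — R02 but no z with R0z and Rz2.
Valid on: (F2).

(F2)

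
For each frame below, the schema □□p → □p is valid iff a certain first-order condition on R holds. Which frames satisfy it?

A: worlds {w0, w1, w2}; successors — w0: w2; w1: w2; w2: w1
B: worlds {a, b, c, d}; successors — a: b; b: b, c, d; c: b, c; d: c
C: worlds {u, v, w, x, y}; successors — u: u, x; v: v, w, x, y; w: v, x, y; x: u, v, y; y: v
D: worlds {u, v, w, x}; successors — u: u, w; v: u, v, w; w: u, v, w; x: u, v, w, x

B, C, D

This is the axiom for density; its first-order frame correspondent is ∀x ∀y (Rxy → ∃z (Rxz ∧ Rzy)).
A: fails — Rw1w2 but no z with Rw1z and Rzw2.
B: ✓.
C: ✓.
D: ✓.
Valid on: B, C, D.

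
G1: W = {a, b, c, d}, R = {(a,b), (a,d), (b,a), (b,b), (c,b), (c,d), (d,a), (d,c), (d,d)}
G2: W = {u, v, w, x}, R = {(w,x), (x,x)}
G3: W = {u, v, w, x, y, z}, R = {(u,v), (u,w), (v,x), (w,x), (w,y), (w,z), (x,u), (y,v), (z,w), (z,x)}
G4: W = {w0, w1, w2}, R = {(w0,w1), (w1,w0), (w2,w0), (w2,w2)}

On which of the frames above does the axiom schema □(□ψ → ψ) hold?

G2

This is the axiom for shift-reflexivity; its first-order frame correspondent is ∀x ∀y (Rxy → Ryy).
G1: fails — Rdc but not Rcc.
G2: satisfies the condition.
G3: fails — Ruv but not Rvv.
G4: fails — Rw0w1 but not Rw1w1.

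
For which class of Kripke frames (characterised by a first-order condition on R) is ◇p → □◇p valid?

the Euclidean property

Suppose ◇p→□◇p is valid. Take Rxy, Rxz and set V(p)={y}. Then ◇p at x, so □◇p at x, so ◇p at z, so some w with Rzw has p; w=y, i.e. Rzy. By symmetry of the argument, Ryz.
Conversely, on a frame with the Euclidean property the schema holds at every world under every valuation.
Frame condition: ∀x ∀y ∀z (Rxy ∧ Rxz → Ryz).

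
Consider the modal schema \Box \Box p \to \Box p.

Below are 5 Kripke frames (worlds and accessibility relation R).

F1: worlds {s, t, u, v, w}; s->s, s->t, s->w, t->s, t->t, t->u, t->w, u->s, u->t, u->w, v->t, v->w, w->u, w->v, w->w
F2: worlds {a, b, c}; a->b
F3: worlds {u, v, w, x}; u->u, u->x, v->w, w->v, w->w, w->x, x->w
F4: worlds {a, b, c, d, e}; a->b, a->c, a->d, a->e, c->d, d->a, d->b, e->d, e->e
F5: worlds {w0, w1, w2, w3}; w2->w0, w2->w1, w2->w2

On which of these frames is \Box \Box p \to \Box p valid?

The schema corresponds to density: \forall x \forall y (Rxy \to \exists z (Rxz \wedge Rzy)).
F1: ✓.
F2: fails — Rab but no z with Raz and Rzb.
F3: ✓.
F4: fails — Rcd but no z with Rcz and Rzd.
F5: ✓.
Valid on: F1, F3, F5.

F1, F3, F5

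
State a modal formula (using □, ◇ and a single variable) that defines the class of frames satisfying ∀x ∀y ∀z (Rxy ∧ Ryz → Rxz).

□p → □□p

The condition is transitivity. The 4 schema □p → □□p defines it.
Suppose □p→□□p is valid. Take Rxy, Ryz and set V(p)={w : Rxw}. Then □p at x, so □□p at x, so □p at y, so p at z, i.e. Rxz.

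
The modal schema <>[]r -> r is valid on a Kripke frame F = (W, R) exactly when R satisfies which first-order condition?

symmetry

This schema is equivalent to the B axiom r → □◇r.
It corresponds to symmetry: forall x forall y (Rxy -> Ryx).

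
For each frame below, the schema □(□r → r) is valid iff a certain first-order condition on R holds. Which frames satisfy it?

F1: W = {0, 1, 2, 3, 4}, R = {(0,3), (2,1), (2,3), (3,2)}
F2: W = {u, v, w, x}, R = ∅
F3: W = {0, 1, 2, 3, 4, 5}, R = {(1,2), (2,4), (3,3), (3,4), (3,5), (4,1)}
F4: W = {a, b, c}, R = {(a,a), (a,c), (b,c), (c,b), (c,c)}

F2

The schema corresponds to shift-reflexivity: ∀x ∀y (Rxy → Ryy).
F1: fails — R23 but not R33.
F2: ✓.
F3: fails — R34 but not R44.
F4: fails — Rcb but not Rbb.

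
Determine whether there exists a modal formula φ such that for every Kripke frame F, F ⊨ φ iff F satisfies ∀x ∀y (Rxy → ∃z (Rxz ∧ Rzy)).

Yes, by □□q → □q

The condition is density. A defining modal formula is □□q → □q.
Suppose □□q→□q is valid. Take Rxy and set V(q)={w : xR²w}. Then □□q at x, so □q at x, so q at y, i.e. ∃z(Rxz∧Rzy).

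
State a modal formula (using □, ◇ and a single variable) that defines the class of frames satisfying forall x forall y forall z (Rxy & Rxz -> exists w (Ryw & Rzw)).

◇□q → □◇q

This is convergence; the standard corresponding axiom is .2: ◇□q → □◇q.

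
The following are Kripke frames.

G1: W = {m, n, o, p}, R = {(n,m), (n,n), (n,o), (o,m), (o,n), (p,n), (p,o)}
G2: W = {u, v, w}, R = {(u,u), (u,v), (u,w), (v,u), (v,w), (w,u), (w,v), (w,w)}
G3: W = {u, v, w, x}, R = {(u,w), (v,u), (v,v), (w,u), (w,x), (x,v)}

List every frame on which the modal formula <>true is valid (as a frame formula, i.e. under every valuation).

G2, G3

The schema corresponds to seriality: forall x exists y Rxy.
G1: fails — world m has no successor.
G2: condition met.
G3: condition met.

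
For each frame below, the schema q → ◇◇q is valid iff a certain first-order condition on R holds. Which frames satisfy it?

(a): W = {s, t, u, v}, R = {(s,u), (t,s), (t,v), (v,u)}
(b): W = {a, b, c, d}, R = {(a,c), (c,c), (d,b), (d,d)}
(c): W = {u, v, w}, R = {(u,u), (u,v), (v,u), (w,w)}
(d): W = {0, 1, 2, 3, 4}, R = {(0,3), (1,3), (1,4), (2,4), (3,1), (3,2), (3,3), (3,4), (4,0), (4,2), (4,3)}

(c)

Frame correspondent (Sahlqvist): ∀x ∃w (x = w ∧ xR²w) — i.e. a generalized confluence (Geach) condition.
(a): fails — at s but no w with s=w and sR²w.
(b): fails — at a but no w with a=w and aR²w.
(c): holds.
(d): fails — at 0 but no w with 0=w and 0R²w.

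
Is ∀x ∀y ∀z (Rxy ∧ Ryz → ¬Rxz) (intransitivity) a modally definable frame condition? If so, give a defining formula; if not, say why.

Modal frame validity is preserved under surjective bounded morphisms.
The 5-cycle (worlds s,t,u,v,w with s→t→u→v→w→s) is intransitive. Mapping every world to a single reflexive point • is a surjective bounded morphism; the reflexive point is not intransitive (R••∧R•• but R••).
Hence intransitivity is not modally definable.

Not modally definable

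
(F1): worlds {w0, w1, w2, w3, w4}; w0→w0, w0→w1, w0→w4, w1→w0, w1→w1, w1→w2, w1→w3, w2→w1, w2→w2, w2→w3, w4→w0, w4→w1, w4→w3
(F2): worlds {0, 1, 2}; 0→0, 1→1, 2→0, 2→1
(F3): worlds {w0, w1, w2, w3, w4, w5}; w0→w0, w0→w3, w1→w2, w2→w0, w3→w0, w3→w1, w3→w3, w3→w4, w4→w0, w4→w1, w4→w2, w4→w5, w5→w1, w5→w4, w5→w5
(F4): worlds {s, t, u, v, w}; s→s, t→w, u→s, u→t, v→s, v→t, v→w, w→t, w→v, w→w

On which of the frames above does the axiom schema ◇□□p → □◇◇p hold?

The schema corresponds to a generalized confluence (Geach) condition: ∀x ∀y ∀z ((xRy ∧ xRz) → ∃w (yR²w ∧ zR²w)).
(F1): fails — w1Rw0, w1Rw3 but no w with w0R²w and w3R²w.
(F2): fails — 2R0, 2R1 but no w with 0R²w and 1R²w.
(F3): ✓.
(F4): fails — uRs, uRt but no w* with sR²w* and tR²w*.
Valid on: (F3).

(F3)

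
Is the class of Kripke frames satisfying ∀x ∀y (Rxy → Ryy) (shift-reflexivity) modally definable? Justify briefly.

The condition is shift-reflexivity. A defining modal formula is □(□p → p).
Suppose □(□p→p) is valid. Take Rxy and set V(p)={w : Ryw}. Then at y, □p holds; since □(□p→p) at x, □p→p at y, so p at y, i.e. Ryy.

Yes, by □(□p → p)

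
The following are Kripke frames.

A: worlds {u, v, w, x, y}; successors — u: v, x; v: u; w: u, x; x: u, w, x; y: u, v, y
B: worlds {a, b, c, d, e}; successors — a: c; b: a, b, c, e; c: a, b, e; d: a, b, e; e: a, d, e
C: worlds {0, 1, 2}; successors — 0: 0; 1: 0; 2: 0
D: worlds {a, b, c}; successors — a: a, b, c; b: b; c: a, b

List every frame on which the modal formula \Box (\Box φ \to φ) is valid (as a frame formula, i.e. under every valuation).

This is the axiom for shift-reflexivity; its first-order frame correspondent is \forall x \forall y (Rxy \to Ryy).
A: fails — Ruv but not Rvv.
B: fails — Rbc but not Rcc.
C: satisfies the condition.
D: fails — Rac but not Rcc.

C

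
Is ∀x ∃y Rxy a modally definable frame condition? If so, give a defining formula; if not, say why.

Definable; □r → ◇r defines it

This is a Sahlqvist condition; the D axiom □r → ◇r defines it.
Suppose □r→◇r is valid. At any x set V(r)=W. Then □r at x, so ◇r at x, so x has a successor.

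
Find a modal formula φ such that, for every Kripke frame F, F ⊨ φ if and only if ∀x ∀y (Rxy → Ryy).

This is shift-reflexivity; the standard corresponding axiom is T□: □(□q → q).

□(□q → q)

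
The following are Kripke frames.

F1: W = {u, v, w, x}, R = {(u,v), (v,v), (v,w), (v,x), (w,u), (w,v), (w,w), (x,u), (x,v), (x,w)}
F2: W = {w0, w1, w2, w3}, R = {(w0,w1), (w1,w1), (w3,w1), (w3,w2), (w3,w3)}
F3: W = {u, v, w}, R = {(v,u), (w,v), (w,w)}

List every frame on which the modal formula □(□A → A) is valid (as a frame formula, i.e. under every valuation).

none

The schema corresponds to shift-reflexivity: ∀x ∀y (Rxy → Ryy).
F1: fails — Rwu but not Ruu.
F2: fails — Rw3w2 but not Rw2w2.
F3: fails — Rvu but not Ruu.
Valid on no frame.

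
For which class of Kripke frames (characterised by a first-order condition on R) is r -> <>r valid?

Replacing r by ¬r and contraposing gives the equivalent schema □r → r.
Suppose □r→r is valid. At any x set V(r)={w : Rxw}. Then □r holds at x, so r holds at x, i.e. Rxx.
The converse is a direct semantic check.
So the correspondent is reflexivity.

Reflexivity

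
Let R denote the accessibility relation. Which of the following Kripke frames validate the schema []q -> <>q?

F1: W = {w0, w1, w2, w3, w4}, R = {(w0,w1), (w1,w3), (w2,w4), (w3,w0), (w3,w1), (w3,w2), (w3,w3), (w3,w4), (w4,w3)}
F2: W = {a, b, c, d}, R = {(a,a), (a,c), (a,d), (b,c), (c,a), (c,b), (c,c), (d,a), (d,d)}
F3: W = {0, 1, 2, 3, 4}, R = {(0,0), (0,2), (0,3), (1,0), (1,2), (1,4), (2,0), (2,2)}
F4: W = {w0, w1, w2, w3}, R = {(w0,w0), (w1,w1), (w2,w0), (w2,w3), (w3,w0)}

Frame correspondent (Sahlqvist): forall x exists y Rxy — i.e. seriality.
F1: condition met.
F2: condition met.
F3: fails — world 3 has no successor.
F4: condition met.
Valid on: F1, F2, F4.

F1, F2, F4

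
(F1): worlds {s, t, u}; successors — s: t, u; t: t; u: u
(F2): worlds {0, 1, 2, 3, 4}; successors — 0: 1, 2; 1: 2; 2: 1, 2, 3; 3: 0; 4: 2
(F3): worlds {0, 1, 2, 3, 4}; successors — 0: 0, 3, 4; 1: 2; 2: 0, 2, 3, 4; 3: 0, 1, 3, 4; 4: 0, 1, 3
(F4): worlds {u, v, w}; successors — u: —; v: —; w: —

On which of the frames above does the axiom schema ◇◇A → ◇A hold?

(F1), (F4)

This is the axiom for a generalized confluence (Geach) condition; its first-order frame correspondent is ∀x ∀y (xR²y → ∃w (y = w ∧ xRw)).
(F1): holds.
(F2): fails — 0R²3 but no w with 3=w and 0Rw.
(F3): fails — 0R²1 but no w with 1=w and 0Rw.
(F4): holds.
Valid on: (F1), (F4).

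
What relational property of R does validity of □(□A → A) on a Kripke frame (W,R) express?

shift-reflexivity: ∀x ∀y (Rxy → Ryy)

This is the T□ axiom.
It corresponds to shift-reflexivity: ∀x ∀y (Rxy → Ryy).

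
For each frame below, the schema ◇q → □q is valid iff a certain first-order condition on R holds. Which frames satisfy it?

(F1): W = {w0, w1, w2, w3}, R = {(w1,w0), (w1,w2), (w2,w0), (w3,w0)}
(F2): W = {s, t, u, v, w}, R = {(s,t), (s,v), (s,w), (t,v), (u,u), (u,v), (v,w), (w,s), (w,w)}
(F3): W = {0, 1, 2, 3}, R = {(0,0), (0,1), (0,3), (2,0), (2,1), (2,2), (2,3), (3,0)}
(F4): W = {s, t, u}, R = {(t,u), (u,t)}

The schema corresponds to partial functionality: ∀x ∀y ∀z (Rxy ∧ Rxz → y = z).
(F1): fails — w1 sees both w0 and w2.
(F2): fails — s sees both t and v.
(F3): fails — 0 sees both 0 and 1.
(F4): ✓.
Valid on: (F4).

(F4)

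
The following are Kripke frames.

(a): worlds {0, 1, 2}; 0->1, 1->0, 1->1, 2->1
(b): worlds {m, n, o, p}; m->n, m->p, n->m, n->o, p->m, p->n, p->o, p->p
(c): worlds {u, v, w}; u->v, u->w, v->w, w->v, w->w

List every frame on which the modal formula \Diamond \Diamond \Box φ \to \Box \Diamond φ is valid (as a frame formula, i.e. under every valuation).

(a), (c)

Frame correspondent (Sahlqvist): \forall x \forall y \forall z ((x R^2 y \wedge xRz) \to \exists w (yRw \wedge zRw)) — i.e. a generalized confluence (Geach) condition.
(a): satisfies the condition.
(b): fails — mR²m, mRn but no w with mRw and nRw.
(c): satisfies the condition.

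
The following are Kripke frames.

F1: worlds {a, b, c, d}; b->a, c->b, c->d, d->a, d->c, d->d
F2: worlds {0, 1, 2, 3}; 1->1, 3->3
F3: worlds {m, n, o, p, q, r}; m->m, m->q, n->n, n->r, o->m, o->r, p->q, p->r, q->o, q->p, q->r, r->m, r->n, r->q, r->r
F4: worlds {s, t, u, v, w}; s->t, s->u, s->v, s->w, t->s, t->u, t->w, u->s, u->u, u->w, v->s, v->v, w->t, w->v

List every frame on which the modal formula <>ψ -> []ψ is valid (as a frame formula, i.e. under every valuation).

F2

This is the axiom for partial functionality; its first-order frame correspondent is forall x forall y forall z (Rxy & Rxz -> y = z).
F1: fails — c sees both b and d.
F2: condition met.
F3: fails — m sees both m and q.
F4: fails — s sees both t and u.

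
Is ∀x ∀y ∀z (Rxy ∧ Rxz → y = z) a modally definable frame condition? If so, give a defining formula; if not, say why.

Yes, by ◇r → □r

The condition is partial functionality. A defining modal formula is ◇r → □r.
Suppose ◇r→□r is valid. Take Rxy, Rxz and set V(r)={y}. Then ◇r at x, so □r at x, so r at z, i.e. z=y.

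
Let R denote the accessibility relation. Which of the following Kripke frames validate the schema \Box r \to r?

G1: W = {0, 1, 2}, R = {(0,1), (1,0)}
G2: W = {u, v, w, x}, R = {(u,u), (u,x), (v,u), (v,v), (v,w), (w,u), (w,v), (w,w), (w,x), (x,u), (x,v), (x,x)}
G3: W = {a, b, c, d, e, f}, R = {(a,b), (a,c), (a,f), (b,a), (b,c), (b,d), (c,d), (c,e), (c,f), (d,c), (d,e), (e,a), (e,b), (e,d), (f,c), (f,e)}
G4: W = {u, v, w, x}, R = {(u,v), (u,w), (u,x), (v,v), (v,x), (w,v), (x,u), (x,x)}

G2

The schema corresponds to reflexivity: \forall x Rxx.
G1: fails — world 0 does not see itself.
G2: ✓.
G3: fails — world a does not see itself.
G4: fails — world u does not see itself.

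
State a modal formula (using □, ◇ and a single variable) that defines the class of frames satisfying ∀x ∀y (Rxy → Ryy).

This is shift-reflexivity; the standard corresponding axiom is T□: □(□ψ → ψ).

□(□ψ → ψ)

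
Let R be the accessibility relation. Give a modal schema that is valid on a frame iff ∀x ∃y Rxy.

The condition is seriality. The D schema □p → ◇p defines it.

□p → ◇p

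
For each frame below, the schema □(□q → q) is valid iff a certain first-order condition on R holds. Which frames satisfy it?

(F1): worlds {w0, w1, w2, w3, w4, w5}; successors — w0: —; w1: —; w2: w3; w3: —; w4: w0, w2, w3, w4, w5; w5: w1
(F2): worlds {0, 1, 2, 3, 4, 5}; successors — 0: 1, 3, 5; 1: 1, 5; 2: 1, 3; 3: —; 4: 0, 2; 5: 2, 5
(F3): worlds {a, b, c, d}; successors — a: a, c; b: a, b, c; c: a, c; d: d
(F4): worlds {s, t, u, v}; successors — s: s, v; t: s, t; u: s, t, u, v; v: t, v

This is the axiom for shift-reflexivity; its first-order frame correspondent is ∀x ∀y (Rxy → Ryy).
(F1): fails — Rw4w5 but not Rw5w5.
(F2): fails — R23 but not R33.
(F3): condition met.
(F4): condition met.
Valid on: (F3), (F4).

(F3), (F4)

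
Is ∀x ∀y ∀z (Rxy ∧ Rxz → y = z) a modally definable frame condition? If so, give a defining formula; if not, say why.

Yes — defined by ◇q → □q

Yes: it is partial functionality, defined by the CD schema ◇q → □q.
Suppose ◇q→□q is valid. Take Rxy, Rxz and set V(q)={y}. Then ◇q at x, so □q at x, so q at z, i.e. z=y.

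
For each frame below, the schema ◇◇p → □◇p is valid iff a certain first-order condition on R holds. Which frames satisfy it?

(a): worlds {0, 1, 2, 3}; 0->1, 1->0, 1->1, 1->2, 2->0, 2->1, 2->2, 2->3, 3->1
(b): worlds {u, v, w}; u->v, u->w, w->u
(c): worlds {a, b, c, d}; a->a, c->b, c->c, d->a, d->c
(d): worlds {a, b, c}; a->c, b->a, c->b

(d)

The schema corresponds to a generalized confluence (Geach) condition: ∀x ∀y ∀z ((xR²y ∧ xRz) → ∃w (y = w ∧ zRw)).
(a): fails — 1R²0, 1R0 but no w with 0=w and 0Rw.
(b): fails — uR²u, uRv but no t with u=t and vRt.
(c): fails — cR²b, cRb but no w with b=w and bRw.
(d): holds.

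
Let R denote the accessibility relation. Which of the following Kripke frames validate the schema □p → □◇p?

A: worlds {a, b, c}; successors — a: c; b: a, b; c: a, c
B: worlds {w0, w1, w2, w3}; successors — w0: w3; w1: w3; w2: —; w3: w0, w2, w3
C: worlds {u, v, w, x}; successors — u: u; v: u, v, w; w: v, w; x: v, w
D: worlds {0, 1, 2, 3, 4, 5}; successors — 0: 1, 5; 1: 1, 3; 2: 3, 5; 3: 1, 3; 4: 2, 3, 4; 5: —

C

The schema corresponds to a generalized confluence (Geach) condition: ∀x ∀z (xRz → ∃w (xRw ∧ zRw)).
A: fails — bRa but no w with bRw and aRw.
B: fails — w3Rw2 but no w with w3Rw and w2Rw.
C: holds.
D: fails — 0R5 but no w with 0Rw and 5Rw.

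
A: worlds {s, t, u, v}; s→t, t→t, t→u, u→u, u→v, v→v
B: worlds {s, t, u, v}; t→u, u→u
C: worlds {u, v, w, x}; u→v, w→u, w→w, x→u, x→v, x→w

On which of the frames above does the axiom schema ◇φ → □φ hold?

B

Frame correspondent (Sahlqvist): ∀x ∀y ∀z (Rxy ∧ Rxz → y = z) — i.e. partial functionality.
A: fails — t sees both t and u.
B: condition met.
C: fails — w sees both u and w.
Valid on: B.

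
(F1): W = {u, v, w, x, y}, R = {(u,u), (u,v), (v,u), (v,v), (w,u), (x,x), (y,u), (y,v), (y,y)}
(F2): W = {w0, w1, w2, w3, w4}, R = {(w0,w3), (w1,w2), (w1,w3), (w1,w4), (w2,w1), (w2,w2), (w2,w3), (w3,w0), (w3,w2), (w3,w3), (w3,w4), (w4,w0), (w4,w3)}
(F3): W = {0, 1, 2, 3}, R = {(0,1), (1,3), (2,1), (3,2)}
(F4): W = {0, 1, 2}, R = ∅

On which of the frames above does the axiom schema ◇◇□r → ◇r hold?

This is the axiom for a generalized confluence (Geach) condition; its first-order frame correspondent is ∀x ∀y (xR²y → ∃w (yRw ∧ xRw)).
(F1): holds.
(F2): holds.
(F3): fails — 0R²3 but no w with 3Rw and 0Rw.
(F4): holds.

(F1), (F2), (F4)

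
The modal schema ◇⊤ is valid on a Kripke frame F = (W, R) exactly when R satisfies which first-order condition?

◇⊤ holds at w iff w has a successor, so frame-validity of ◇⊤ is exactly seriality. Equivalently via □φ → ◇φ:
Suppose □φ→◇φ is valid. At any x set V(φ)=W. Then □φ at x, so ◇φ at x, so x has a successor.
The converse is a direct semantic check.
Frame condition: ∀x ∃y Rxy.

seriality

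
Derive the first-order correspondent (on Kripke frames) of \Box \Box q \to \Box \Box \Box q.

\forall x \forall z (x R^3 z \to \exists w (x R^2 w \wedge z = w))

This is a Sahlqvist (Geach-type) schema ◇^0□^2q → □^3◇^0q.
Minimal-valuation argument: fix x; take any y with xR^0y and any z with xR^3z. Set V(q) to the set of worlds R-reachable from y in exactly 2 steps. Then □^2q holds at y, so the antecedent holds at x; validity forces ◇^0q at z, giving a w with zR^0w and yR^2w.
First-order correspondent: \forall x \forall z (x R^3 z \to \exists w (x R^2 w \wedge z = w)).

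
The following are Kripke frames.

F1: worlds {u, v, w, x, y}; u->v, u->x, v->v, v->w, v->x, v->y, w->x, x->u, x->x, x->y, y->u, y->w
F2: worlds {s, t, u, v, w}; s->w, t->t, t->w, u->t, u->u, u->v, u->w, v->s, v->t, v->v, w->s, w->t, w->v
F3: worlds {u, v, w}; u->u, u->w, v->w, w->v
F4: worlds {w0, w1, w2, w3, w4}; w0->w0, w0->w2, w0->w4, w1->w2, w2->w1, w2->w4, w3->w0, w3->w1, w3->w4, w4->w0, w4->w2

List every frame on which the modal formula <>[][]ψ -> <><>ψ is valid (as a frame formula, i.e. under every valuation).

The schema corresponds to a generalized confluence (Geach) condition: forall x forall y (xRy -> exists w (y R^2 w & x R^2 w)).
F1: condition met.
F2: condition met.
F3: fails — vRw but no t with wR²t and vR²t.
F4: fails — w1Rw2 but no w with w2R²w and w1R²w.
Valid on: F1, F2.

F1, F2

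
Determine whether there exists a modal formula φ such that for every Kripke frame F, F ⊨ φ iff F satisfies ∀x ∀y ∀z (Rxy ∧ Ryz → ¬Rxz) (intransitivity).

No

Any modally definable frame class is closed under surjective bounded morphisms.
The 3-cycle (worlds a,b,c with a→b→c→a) is intransitive. Mapping every world to a single reflexive point • is a surjective bounded morphism; the reflexive point is not intransitive (R••∧R•• but R••).
Hence intransitivity is not modally definable.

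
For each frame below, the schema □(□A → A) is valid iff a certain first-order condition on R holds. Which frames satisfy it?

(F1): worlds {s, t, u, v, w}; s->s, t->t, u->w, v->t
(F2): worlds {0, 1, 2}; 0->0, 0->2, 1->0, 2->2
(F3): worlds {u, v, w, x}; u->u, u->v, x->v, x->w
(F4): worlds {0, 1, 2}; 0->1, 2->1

(F2)

Frame correspondent (Sahlqvist): ∀x ∀y (Rxy → Ryy) — i.e. shift-reflexivity.
(F1): fails — Ruw but not Rww.
(F2): holds.
(F3): fails — Ruv but not Rvv.
(F4): fails — R01 but not R11.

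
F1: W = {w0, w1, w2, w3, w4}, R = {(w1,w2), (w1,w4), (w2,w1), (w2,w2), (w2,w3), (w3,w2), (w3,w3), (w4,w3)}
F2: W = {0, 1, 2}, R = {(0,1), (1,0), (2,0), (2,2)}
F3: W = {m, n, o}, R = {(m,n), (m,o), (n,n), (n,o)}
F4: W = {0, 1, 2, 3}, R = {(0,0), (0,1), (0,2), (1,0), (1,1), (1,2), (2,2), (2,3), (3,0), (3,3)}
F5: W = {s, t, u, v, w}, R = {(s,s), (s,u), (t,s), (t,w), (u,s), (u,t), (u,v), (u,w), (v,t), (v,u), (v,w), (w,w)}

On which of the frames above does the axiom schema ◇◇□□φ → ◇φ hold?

F1, F4

The schema corresponds to a generalized confluence (Geach) condition: ∀x ∀y (xR²y → ∃w (yR²w ∧ xRw)).
F1: condition met.
F2: fails — 0R²0 but no w with 0R²w and 0Rw.
F3: fails — mR²o but no w with oR²w and mRw.
F4: condition met.
F5: fails — sR²w but no w* with wR²w* and sRw*.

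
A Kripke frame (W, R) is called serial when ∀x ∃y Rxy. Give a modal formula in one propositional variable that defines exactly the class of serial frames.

This is seriality; the standard corresponding axiom is D: □s → ◇s.
Suppose □s→◇s is valid. At any x set V(s)=W. Then □s at x, so ◇s at x, so x has a successor.

□s → ◇s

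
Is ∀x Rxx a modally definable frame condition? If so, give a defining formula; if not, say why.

Definable; □p → p defines it

This is a Sahlqvist condition; the T axiom □p → p defines it.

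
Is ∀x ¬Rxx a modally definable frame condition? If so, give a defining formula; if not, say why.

If a class were modally definable it would be closed under surjective bounded morphisms (Goldblatt–Thomason).
The 3-cycle (worlds s,t,u with s→t→u→s) is irreflexive, and the map sending every world to a single reflexive point • is a surjective bounded morphism (forth: every edge maps to (•,•); back: every world has a successor). So any modal formula valid on the 3-cycle is also valid on the reflexive point, which is not irreflexive.
Hence irreflexivity is not modally definable.

No — not modally definable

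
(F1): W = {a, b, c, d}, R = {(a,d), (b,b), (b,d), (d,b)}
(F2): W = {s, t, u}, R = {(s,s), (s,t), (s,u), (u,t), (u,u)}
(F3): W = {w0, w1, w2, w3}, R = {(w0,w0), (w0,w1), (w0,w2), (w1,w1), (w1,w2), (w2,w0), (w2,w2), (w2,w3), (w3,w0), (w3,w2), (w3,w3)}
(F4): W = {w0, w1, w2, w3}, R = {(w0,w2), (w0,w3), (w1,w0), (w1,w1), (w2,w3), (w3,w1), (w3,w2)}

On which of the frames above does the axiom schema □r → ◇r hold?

The schema corresponds to seriality: ∀x ∃y Rxy.
(F1): fails — world c has no successor.
(F2): fails — world t has no successor.
(F3): holds.
(F4): holds.
Valid on: (F3), (F4).

(F3), (F4)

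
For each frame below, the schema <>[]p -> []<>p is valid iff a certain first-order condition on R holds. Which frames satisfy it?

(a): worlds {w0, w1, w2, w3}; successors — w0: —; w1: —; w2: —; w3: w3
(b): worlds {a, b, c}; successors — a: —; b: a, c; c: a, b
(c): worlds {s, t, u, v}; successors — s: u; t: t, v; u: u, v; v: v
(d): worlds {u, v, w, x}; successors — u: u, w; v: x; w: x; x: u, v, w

(a), (c)

The schema corresponds to convergence: forall x forall y forall z (Rxy & Rxz -> exists w (Ryw & Rzw)).
(a): holds.
(b): fails — Rba and Rba but a and a have no common successor.
(c): holds.
(d): fails — Ruw and Ruu but w and u have no common successor.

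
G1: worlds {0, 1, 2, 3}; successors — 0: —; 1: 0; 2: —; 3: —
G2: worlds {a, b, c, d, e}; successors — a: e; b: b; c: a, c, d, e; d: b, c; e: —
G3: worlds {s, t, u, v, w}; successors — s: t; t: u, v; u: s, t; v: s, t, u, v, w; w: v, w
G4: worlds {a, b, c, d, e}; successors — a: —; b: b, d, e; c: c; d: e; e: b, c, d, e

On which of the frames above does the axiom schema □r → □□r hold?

This is the axiom for transitivity; its first-order frame correspondent is ∀x ∀y ∀z (Rxy ∧ Ryz → Rxz).
G1: satisfies the condition.
G2: fails — Rcd and Rdb but not Rcb.
G3: fails — Rtv and Rvw but not Rtw.
G4: fails — Rbe and Rec but not Rbc.
Valid on: G1.

G1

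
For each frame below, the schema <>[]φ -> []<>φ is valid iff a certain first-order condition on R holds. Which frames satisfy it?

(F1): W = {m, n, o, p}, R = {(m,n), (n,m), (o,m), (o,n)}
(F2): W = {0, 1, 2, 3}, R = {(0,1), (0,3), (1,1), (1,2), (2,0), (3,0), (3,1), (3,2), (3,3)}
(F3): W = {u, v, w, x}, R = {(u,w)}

none

Frame correspondent (Sahlqvist): forall x forall y forall z (Rxy & Rxz -> exists w (Ryw & Rzw)) — i.e. convergence.
(F1): fails — Rom and Ron but m and n have no common successor.
(F2): fails — R12 and R11 but 2 and 1 have no common successor.
(F3): fails — Ruw and Ruw but w and w have no common successor.
Valid on no frame.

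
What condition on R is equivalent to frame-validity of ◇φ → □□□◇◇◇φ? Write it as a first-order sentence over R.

This is a Sahlqvist (Geach-type) schema ◇^1□^0φ → □^3◇^3φ.
Minimal-valuation argument: fix x; take any y with xR^1y and any z with xR^3z. Set V(φ) to the set of worlds R-reachable from y in exactly 0 steps. Then □^0φ holds at y, so the antecedent holds at x; validity forces ◇^3φ at z, giving a w with zR^3w and yR^0w.
First-order correspondent: ∀x ∀y ∀z ((xRy ∧ xR³z) → ∃w (y = w ∧ zR³w)).

∀x ∀y ∀z ((xRy ∧ xR³z) → ∃w (y = w ∧ zR³w))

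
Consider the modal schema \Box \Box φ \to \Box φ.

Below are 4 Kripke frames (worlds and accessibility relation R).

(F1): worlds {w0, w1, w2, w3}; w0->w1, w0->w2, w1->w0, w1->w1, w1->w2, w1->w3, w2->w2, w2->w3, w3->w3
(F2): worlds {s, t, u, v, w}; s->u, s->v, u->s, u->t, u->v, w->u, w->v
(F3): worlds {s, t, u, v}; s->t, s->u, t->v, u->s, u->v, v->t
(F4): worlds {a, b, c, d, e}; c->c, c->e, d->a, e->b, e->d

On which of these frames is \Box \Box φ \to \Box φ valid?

(F1)

This is the axiom for density; its first-order frame correspondent is \forall x \forall y (Rxy \to \exists z (Rxz \wedge Rzy)).
(F1): holds.
(F2): fails — Rwu but no z with Rwz and Rzu.
(F3): fails — Ruv but no z with Ruz and Rzv.
(F4): fails — Reb but no z with Rez and Rzb.
Valid on: (F1).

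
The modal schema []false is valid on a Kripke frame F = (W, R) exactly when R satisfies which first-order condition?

□⊥ is valid iff no world has any successor (otherwise □⊥ fails at any world with one).
The converse is a direct semantic check.
So the correspondent is emptiness of R.

emptiness of R: forall x forall y ~Rxy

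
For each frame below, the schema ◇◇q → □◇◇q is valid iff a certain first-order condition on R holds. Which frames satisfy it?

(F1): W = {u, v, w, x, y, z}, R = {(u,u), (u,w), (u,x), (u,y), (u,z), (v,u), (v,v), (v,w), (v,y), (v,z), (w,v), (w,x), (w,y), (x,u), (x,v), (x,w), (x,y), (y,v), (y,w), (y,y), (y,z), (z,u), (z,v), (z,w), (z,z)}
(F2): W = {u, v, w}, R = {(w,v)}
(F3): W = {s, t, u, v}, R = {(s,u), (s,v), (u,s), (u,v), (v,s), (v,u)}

(F2), (F3)

The schema corresponds to a generalized confluence (Geach) condition: ∀x ∀y ∀z ((xR²y ∧ xRz) → ∃w (y = w ∧ zR²w)).
(F1): fails — uR²x, uRw but no t with x=t and wR²t.
(F2): condition met.
(F3): condition met.
Valid on: (F2), (F3).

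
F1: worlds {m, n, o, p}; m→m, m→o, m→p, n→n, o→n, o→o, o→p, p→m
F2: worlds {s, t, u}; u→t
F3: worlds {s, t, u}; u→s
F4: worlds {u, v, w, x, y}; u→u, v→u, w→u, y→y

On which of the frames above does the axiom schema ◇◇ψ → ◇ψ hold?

F2, F3, F4

The schema corresponds to transitivity: ∀x ∀y ∀z (Rxy ∧ Ryz → Rxz).
F1: fails — Rop and Rpm but not Rom.
F2: condition met.
F3: condition met.
F4: condition met.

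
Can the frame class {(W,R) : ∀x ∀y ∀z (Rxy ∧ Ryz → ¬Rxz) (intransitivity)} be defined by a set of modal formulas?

Any modally definable frame class is closed under surjective bounded morphisms.
The 3-cycle (worlds s,t,u with s→t→u→s) is intransitive. Mapping every world to a single reflexive point • is a surjective bounded morphism; the reflexive point is not intransitive (R••∧R•• but R••).
Hence intransitivity is not modally definable.

Not definable by any modal formula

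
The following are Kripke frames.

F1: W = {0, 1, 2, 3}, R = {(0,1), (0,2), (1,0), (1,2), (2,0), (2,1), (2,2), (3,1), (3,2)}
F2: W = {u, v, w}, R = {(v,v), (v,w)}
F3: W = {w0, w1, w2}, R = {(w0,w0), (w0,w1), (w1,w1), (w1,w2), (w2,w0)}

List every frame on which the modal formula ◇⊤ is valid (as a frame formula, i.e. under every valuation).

F1, F3

This is the axiom for seriality; its first-order frame correspondent is ∀x ∃y Rxy.
F1: ✓.
F2: fails — world u has no successor.
F3: ✓.
Valid on: F1, F3.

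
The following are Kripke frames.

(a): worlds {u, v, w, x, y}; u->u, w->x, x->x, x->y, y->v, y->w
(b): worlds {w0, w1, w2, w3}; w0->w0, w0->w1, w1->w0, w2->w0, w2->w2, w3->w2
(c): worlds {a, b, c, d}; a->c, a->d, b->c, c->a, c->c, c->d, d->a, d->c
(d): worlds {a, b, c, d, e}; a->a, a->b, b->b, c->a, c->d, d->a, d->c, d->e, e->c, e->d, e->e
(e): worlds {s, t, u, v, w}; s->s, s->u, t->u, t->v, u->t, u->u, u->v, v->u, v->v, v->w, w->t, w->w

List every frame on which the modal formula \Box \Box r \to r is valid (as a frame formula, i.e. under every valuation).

(d), (e)

Frame correspondent (Sahlqvist): \forall x \exists w (x R^2 w \wedge x = w) — i.e. a generalized confluence (Geach) condition.
(a): fails — at v but no t with vR²t and v=t.
(b): fails — at w3 but no w with w3R²w and w3=w.
(c): fails — at b but no w with bR²w and b=w.
(d): ✓.
(e): ✓.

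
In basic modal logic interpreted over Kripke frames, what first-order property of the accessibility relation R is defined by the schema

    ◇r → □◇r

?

the Euclidean property

Suppose ◇r→□◇r is valid. Take Rxy, Rxz and set V(r)={y}. Then ◇r at x, so □◇r at x, so ◇r at z, so some w with Rzw has r; w=y, i.e. Rzy. By symmetry of the argument, Ryz.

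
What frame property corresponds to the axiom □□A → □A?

This schema is the C4 axiom.
Its frame correspondent is density — ∀x ∀y (Rxy → ∃z (Rxz ∧ Rzy)).

density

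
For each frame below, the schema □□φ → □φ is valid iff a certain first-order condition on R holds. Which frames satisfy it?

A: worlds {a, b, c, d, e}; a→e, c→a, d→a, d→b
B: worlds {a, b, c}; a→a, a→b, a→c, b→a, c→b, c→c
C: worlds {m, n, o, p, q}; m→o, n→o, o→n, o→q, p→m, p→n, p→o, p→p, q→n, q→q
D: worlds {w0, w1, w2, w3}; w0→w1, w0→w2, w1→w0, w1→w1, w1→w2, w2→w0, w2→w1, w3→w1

This is the axiom for density; its first-order frame correspondent is ∀x ∀y (Rxy → ∃z (Rxz ∧ Rzy)).
A: fails — Rdb but no z with Rdz and Rzb.
B: satisfies the condition.
C: fails — Rno but no z with Rnz and Rzo.
D: satisfies the condition.

B, D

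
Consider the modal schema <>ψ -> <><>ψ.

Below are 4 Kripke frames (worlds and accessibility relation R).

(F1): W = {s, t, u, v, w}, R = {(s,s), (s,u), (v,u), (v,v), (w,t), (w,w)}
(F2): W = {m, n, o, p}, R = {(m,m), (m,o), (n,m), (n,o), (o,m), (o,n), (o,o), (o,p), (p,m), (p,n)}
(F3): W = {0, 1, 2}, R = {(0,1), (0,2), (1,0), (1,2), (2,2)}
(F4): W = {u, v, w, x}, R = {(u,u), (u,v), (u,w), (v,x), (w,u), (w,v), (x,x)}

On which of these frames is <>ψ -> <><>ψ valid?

Frame correspondent (Sahlqvist): forall x forall y (xRy -> exists w (y = w & x R^2 w)) — i.e. a generalized confluence (Geach) condition.
(F1): holds.
(F2): fails — pRn but no w with n=w and pR²w.
(F3): fails — 0R1 but no w with 1=w and 0R²w.
(F4): holds.
Valid on: (F1), (F4).

(F1), (F4)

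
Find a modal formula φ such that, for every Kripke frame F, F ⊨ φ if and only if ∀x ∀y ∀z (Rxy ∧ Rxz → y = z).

This is partial functionality; the standard corresponding axiom is CD: ◇ψ → □ψ.
Suppose ◇ψ→□ψ is valid. Take Rxy, Rxz and set V(ψ)={y}. Then ◇ψ at x, so □ψ at x, so ψ at z, i.e. z=y.

◇ψ → □ψ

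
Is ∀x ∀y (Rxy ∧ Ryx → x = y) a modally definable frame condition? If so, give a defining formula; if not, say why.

If a class were modally definable it would be closed under surjective bounded morphisms (Goldblatt–Thomason).
The 6-cycle (worlds 0,1,2,3,4,5 with 0→1→2→3→4→5→0) is antisymmetric. Sending even-indexed worlds to s and odd-indexed worlds to t is a surjective bounded morphism onto the two-world frame with s↔t, which is not antisymmetric.
So the class is not modally definable.

Not modally definable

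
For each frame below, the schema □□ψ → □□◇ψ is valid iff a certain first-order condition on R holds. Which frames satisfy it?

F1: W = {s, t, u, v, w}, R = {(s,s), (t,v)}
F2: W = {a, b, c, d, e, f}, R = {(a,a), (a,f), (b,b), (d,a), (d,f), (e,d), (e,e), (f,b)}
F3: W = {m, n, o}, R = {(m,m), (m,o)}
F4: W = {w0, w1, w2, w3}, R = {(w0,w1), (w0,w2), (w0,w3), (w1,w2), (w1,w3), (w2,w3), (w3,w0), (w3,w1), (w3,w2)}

F1

The schema corresponds to a generalized confluence (Geach) condition: ∀x ∀z (xR²z → ∃w (xR²w ∧ zRw)).
F1: satisfies the condition.
F2: fails — eR²f but no w with eR²w and fRw.
F3: fails — mR²o but no w with mR²w and oRw.
F4: fails — w2R²w2 but no w with w2R²w and w2Rw.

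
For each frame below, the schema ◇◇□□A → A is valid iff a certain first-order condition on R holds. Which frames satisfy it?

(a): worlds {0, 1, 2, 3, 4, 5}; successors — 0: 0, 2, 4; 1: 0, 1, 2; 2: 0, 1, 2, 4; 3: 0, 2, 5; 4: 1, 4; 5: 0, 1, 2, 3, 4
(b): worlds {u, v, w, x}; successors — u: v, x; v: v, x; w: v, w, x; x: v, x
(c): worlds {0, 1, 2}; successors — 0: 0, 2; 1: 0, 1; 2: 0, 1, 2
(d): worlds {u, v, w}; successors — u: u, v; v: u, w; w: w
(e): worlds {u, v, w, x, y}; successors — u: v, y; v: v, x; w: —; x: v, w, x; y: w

(c)

Frame correspondent (Sahlqvist): ∀x ∀y (xR²y → ∃w (yR²w ∧ x = w)) — i.e. a generalized confluence (Geach) condition.
(a): fails — 3R²0 but no w with 0R²w and 3=w.
(b): fails — uR²v but no t with vR²t and u=t.
(c): ✓.
(d): fails — uR²w but no t with wR²t and u=t.
(e): fails — uR²v but no t with vR²t and u=t.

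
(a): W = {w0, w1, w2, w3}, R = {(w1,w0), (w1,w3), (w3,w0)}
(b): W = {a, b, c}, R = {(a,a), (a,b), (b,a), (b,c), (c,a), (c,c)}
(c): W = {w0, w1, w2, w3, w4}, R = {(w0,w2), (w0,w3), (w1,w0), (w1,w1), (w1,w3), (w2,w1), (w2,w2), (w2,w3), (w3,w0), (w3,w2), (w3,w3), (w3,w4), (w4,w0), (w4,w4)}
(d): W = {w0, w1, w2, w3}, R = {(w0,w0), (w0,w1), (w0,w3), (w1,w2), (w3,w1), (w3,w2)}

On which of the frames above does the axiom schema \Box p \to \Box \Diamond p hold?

The schema corresponds to a generalized confluence (Geach) condition: \forall x \forall z (xRz \to \exists w (xRw \wedge zRw)).
(a): fails — w1Rw0 but no w with w1Rw and w0Rw.
(b): holds.
(c): fails — w4Rw0 but no w with w4Rw and w0Rw.
(d): fails — w0Rw1 but no w with w0Rw and w1Rw.
Valid on: (b).

(b)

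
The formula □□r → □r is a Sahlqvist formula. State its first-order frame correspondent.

density

Suppose □□r→□r is valid. Take Rxy and set V(r)={w : xR²w}. Then □□r at x, so □r at x, so r at y, i.e. ∃z(Rxz∧Rzy).
The converse is a direct semantic check.
So the correspondent is density.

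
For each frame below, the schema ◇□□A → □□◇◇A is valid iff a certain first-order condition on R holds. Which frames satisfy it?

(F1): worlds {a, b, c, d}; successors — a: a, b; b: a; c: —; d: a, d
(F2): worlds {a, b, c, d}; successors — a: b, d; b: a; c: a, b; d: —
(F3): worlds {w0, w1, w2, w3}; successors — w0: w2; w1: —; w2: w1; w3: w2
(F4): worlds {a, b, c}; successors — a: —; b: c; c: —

The schema corresponds to a generalized confluence (Geach) condition: ∀x ∀y ∀z ((xRy ∧ xR²z) → ∃w (yR²w ∧ zR²w)).
(F1): condition met.
(F2): fails — aRb, aR²a but no w with bR²w and aR²w.
(F3): fails — w0Rw2, w0R²w1 but no w with w2R²w and w1R²w.
(F4): condition met.

(F1), (F4)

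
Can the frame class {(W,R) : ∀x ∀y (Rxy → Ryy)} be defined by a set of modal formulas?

Definable; □(□p → p) defines it

This is a Sahlqvist condition; the T□ axiom □(□p → p) defines it.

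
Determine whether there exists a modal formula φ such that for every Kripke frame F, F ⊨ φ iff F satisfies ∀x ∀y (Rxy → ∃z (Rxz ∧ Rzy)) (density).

This is a Sahlqvist condition; the C4 axiom □□r → □r defines it.
Suppose □□r→□r is valid. Take Rxy and set V(r)={w : xR²w}. Then □□r at x, so □r at x, so r at y, i.e. ∃z(Rxz∧Rzy).

Yes — defined by □□r → □r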